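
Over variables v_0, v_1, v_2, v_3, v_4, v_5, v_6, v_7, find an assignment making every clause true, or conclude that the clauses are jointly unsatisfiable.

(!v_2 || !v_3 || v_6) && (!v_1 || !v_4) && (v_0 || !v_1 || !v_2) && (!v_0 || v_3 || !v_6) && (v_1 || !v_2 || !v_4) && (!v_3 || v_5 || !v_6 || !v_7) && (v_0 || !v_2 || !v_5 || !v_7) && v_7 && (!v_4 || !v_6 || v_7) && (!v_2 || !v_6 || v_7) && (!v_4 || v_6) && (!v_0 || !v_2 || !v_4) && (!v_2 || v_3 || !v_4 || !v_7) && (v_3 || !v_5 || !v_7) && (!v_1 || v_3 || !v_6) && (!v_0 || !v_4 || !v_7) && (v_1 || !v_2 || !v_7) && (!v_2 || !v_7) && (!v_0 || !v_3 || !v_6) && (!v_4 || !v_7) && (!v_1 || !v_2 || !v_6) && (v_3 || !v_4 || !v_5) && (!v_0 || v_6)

v_0 = False, v_1 = True, v_2 = False, v_3 = True, v_4 = False, v_5 = True, v_6 = False, v_7 = True

Unit clause (v_7) forces v_7 = True.
In (!v_2 || !v_7) only !v_2 is left, so v_2 = False.
In (!v_4 || !v_7) only !v_4 is left, so v_4 = False.
Try v_0 = True:
  (!v_0 || v_6) forces v_6 = True.
  (!v_0 || v_3 || !v_6) forces v_3 = True.
  clause (!v_0 || !v_3 || !v_6) is falsified — backtrack.
So v_0 = False.
Set v_1 = True.
Set v_3 = True.
Set v_5 = True.
Set v_6 = False.
All clauses satisfied.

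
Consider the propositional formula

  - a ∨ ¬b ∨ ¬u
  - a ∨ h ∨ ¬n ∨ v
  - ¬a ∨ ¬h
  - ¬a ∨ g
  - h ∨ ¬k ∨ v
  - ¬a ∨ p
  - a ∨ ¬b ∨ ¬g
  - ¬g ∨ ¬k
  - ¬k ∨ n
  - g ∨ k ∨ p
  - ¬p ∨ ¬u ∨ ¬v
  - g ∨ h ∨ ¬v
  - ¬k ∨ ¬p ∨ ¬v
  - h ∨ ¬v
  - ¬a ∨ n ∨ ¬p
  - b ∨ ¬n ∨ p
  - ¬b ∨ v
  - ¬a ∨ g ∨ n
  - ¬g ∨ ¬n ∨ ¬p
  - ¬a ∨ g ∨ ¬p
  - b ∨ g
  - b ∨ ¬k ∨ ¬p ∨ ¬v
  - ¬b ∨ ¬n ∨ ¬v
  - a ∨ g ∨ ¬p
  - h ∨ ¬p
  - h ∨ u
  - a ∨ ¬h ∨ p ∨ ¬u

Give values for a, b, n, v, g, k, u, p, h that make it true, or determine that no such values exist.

Try a = True:
  (¬a ∨ ¬h) forces h = False.
  (¬a ∨ g) forces g = True.
  (¬a ∨ p) forces p = True.
  clause (h ∨ ¬p) is falsified — backtrack.
So a = False.
Set b = False.
  then (b ∨ g) forces g = True.
  then (¬g ∨ ¬k) forces k = False.
Try n = True:
  (b ∨ ¬n ∨ p) forces p = True.
  clause (¬g ∨ ¬n ∨ ¬p) is falsified — backtrack.
So n = False.
Set v = True.
  then (h ∨ ¬v) forces h = True.
Set u = False.
Set p = False.
All clauses satisfied.

a: False, b: False, n: False, v: True, g: True, k: False, u: False, p: False, h: True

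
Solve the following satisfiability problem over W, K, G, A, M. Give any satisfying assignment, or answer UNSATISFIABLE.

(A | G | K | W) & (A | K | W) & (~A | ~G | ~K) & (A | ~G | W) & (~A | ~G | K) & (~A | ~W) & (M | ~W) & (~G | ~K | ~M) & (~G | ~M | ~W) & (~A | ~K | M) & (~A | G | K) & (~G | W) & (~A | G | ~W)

W = True; K = True; G = False; A = False; M = True

Set W = True.
  then (~A | ~W) forces A = False.
  then (M | ~W) forces M = True.
  then (~G | ~M | ~W) forces G = False.
Set K = True.
All clauses satisfied.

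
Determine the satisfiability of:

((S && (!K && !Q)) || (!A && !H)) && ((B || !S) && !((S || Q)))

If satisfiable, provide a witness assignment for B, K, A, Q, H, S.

B: True, K: True, A: False, Q: False, H: False, S: False

  (S && (!K && !Q)) || (!A && !H) = True
    S && (!K && !Q) = False
      !K && !Q = False
        !K = False
        !Q = True
    !A && !H = True
      !A = True
      !H = True
  (B || !S) && !((S || Q)) = True
    B || !S = True
      !S = True
    !((S || Q)) = True
      S || Q = False
Both conjuncts True, so the formula holds.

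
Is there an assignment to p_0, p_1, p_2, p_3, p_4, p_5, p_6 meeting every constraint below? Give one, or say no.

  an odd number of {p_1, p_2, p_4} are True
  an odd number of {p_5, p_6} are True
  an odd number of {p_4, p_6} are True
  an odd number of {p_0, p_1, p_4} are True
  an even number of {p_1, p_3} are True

p_0: False, p_1: True, p_2: False, p_3: True, p_4: False, p_5: False, p_6: True

{p_1, p_2, p_4}: 1 true → odd ✓
{p_5, p_6}: 1 true → odd ✓
{p_4, p_6}: 1 true → odd ✓
{p_0, p_1, p_4}: 1 true → odd ✓
{p_1, p_3}: 2 true → even ✓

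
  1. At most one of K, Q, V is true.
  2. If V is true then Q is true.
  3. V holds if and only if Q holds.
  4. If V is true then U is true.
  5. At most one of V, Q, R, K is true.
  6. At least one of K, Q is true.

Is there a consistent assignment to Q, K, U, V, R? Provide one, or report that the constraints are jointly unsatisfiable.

Q = False; K = True; U = True; V = False; R = False

  (1) {K, Q, V}: 1 true — at most one ✓
  (2) V=F ⇒ Q: vacuous ✓
  (3) V=F, Q=F — same ✓
  (4) V=F ⇒ U: vacuous ✓
  (5) {V, Q, R, K}: 1 true — at most one ✓
  (6) {K, Q}: 1 true — at least one ✓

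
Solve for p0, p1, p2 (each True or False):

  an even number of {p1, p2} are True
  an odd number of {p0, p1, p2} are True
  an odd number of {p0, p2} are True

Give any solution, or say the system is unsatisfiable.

p0 = True, p1 = False, p2 = False

{p1, p2}: 0 true → even ✓
{p0, p1, p2}: 1 true → odd ✓
{p0, p2}: 1 true → odd ✓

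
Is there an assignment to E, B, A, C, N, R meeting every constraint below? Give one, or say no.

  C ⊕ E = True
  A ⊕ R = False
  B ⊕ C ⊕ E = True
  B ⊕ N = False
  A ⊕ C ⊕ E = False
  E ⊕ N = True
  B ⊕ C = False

E: True, B: False, A: True, C: False, N: False, R: True

C ⊕ E = F ⊕ T = True ✓
A ⊕ R = T ⊕ T = False ✓
B ⊕ C ⊕ E = F ⊕ F ⊕ T = True ✓
B ⊕ N = F ⊕ F = False ✓
A ⊕ C ⊕ E = T ⊕ F ⊕ T = False ✓
E ⊕ N = T ⊕ F = True ✓
B ⊕ C = F ⊕ F = False ✓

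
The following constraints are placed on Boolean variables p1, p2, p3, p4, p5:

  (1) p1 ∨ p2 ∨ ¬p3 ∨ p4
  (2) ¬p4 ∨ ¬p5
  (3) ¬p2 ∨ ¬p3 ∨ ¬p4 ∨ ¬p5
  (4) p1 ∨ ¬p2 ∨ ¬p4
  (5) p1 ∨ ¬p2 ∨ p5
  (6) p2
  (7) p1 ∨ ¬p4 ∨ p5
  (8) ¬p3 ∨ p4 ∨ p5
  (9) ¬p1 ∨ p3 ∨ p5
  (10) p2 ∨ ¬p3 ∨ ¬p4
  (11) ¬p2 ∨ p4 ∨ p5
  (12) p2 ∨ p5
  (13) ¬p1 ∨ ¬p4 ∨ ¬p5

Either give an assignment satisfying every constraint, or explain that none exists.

Unit clause (p2) forces p2 = True.
Set p1 = False.
  then (p1 ∨ ¬p2 ∨ ¬p4) forces p4 = False.
  then (p1 ∨ ¬p2 ∨ p5) forces p5 = True.
Set p3 = False.
All clauses satisfied.

p1: False, p2: True, p3: False, p4: False, p5: True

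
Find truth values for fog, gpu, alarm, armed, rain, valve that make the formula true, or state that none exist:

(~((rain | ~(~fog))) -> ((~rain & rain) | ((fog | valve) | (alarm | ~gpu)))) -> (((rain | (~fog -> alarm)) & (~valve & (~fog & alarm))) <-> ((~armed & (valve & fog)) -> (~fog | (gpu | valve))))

fog=F, gpu=T, alarm=T, armed=F, rain=F, valve=F

  (~((rain | ~(~fog))) -> ((~rain & rain) | ((fog | valve) | (alarm | ~gpu)))) -> (((rain | (~fog -> alarm)) & (~valve & (~fog & alarm))) <-> ((~armed & (valve & fog)) -> (~fog | (gpu | valve)))) = True
    ~((rain | ~(~fog))) -> ((~rain & rain) | ((fog | valve) | (alarm | ~gpu))) = True
      ~((rain | ~(~fog))) = True
        rain | ~(~fog) = False
          ~(~fog) = False
            ~fog = True
      (~rain & rain) | ((fog | valve) | (alarm | ~gpu)) = True
        ~rain & rain = False
          ~rain = True
        (fog | valve) | (alarm | ~gpu) = True
          fog | valve = False
          alarm | ~gpu = True
            ~gpu = False
    ((rain | (~fog -> alarm)) & (~valve & (~fog & alarm))) <-> ((~armed & (valve & fog)) -> (~fog | (gpu | valve))) = True
      (rain | (~fog -> alarm)) & (~valve & (~fog & alarm)) = True
        rain | (~fog -> alarm) = True
          ~fog -> alarm = True
            ~fog = True
        ~valve & (~fog & alarm) = True
          ~valve = True
          ~fog & alarm = True
            ~fog = True
      (~armed & (valve & fog)) -> (~fog | (gpu | valve)) = True
        ~armed & (valve & fog) = False
          ~armed = True
          valve & fog = False
        ~fog | (gpu | valve) = True
          ~fog = True
          gpu | valve = True
The formula evaluates to True.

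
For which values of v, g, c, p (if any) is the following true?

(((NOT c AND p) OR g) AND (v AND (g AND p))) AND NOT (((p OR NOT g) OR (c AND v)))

Case p = True: the conjunct NOT (((p OR NOT g) OR (c AND v))) becomes NOT ((True OR (c AND v))) = False.
Case p = False: the conjunct p is False.
Both cases fail — unsatisfiable.

No satisfying assignment exists.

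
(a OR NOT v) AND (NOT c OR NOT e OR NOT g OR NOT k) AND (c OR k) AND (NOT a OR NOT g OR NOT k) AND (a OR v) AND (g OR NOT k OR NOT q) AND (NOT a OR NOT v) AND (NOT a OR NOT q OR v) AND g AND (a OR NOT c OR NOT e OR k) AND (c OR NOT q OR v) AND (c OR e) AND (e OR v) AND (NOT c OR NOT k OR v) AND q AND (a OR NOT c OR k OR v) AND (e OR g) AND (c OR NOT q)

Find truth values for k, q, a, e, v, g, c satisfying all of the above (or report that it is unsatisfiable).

Case a = True:
  (NOT a OR NOT v) forces v = False.
  (NOT a OR NOT q OR v) forces q = False.
  Clause (q) is falsified — contradiction.
Case a = False:
  (a OR NOT v) forces v = False.
  Clause (a OR v) is falsified — contradiction.
Both cases fail, so the formula is unsatisfiable.

No satisfying assignment exists.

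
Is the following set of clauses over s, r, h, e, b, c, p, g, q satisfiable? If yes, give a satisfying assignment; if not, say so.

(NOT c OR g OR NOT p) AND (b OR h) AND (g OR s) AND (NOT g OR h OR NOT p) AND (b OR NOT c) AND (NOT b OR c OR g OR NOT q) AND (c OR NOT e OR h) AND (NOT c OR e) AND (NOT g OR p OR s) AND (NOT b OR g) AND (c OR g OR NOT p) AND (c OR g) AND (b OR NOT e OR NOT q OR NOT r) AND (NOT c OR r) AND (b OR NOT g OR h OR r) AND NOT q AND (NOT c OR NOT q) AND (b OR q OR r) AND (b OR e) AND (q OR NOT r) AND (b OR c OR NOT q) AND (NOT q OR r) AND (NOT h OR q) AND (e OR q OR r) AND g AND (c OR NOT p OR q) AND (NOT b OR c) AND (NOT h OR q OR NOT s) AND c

UNSATISFIABLE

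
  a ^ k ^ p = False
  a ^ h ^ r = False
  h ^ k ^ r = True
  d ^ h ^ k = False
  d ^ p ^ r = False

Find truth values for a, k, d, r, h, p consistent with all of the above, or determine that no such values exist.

a = False, k = True, d = True, r = False, h = False, p = True

a ^ k ^ p = F ^ T ^ T = False ✓
a ^ h ^ r = F ^ F ^ F = False ✓
h ^ k ^ r = F ^ T ^ F = True ✓
d ^ h ^ k = T ^ F ^ T = False ✓
d ^ p ^ r = T ^ T ^ F = False ✓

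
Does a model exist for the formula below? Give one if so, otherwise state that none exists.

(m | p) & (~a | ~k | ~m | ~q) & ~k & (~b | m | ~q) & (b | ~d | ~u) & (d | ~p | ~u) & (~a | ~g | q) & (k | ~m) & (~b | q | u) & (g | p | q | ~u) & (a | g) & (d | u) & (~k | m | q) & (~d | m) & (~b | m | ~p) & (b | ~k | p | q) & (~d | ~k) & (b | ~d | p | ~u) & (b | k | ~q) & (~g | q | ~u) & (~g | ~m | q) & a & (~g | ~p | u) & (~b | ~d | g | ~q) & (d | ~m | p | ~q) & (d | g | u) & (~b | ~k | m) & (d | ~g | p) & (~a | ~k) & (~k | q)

The formula is unsatisfiable.

Case k = True:
  Clause (~k) is falsified — contradiction.
Case k = False:
  (k | ~m) forces m = False.
  (m | p) forces p = True.
  (~d | m) forces d = False.
  (d | ~p | ~u) forces u = False.
  Clause (d | u) is falsified — contradiction.
Both cases fail, so the formula is unsatisfiable.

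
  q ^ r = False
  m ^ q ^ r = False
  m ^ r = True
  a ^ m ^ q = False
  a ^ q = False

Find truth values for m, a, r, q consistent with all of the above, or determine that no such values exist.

m: False, a: True, r: True, q: True

q ^ r = T ^ T = False ✓
m ^ q ^ r = F ^ T ^ T = False ✓
m ^ r = F ^ T = True ✓
a ^ m ^ q = T ^ F ^ T = False ✓
a ^ q = T ^ T = False ✓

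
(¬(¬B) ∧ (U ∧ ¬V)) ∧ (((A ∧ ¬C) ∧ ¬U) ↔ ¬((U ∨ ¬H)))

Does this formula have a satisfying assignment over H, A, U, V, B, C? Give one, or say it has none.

H: True; A: True; U: True; V: False; B: True; C: True

  ¬(¬B) ∧ (U ∧ ¬V) = True
    ¬(¬B) = True
      ¬B = False
    U ∧ ¬V = True
      ¬V = True
  ((A ∧ ¬C) ∧ ¬U) ↔ ¬((U ∨ ¬H)) = True
    (A ∧ ¬C) ∧ ¬U = False
      A ∧ ¬C = False
        ¬C = False
      ¬U = False
    ¬((U ∨ ¬H)) = False
      U ∨ ¬H = True
        ¬H = False
Both conjuncts True, so the formula holds.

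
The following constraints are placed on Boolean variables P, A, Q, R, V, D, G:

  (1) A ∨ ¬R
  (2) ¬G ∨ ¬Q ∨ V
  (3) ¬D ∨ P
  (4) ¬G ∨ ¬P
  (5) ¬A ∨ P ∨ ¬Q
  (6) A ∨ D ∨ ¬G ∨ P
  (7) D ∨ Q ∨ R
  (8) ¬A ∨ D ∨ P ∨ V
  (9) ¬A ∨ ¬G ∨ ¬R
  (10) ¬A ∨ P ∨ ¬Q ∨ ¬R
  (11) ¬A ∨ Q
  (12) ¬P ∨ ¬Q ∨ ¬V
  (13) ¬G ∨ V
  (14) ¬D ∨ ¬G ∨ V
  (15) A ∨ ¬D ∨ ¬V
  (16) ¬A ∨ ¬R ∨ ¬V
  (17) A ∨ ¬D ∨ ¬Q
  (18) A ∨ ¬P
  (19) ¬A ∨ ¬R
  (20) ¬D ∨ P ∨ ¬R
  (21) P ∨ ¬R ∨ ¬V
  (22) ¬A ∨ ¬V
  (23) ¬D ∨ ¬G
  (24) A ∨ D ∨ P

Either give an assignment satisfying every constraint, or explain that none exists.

P = True, A = True, Q = True, R = False, V = False, D = False, G = False

Try P = False:
  (¬D ∨ P) forces D = False.
  (A ∨ D ∨ P) forces A = True.
  (¬A ∨ P ∨ ¬Q) forces Q = False.
  clause (¬A ∨ Q) is falsified — backtrack.
So P = True.
  then (¬G ∨ ¬P) forces G = False.
  then (A ∨ ¬P) forces A = True.
  then (¬A ∨ ¬R) forces R = False.
  then (¬A ∨ ¬V) forces V = False.
  then (¬A ∨ Q) forces Q = True.
Set D = False.
All clauses satisfied.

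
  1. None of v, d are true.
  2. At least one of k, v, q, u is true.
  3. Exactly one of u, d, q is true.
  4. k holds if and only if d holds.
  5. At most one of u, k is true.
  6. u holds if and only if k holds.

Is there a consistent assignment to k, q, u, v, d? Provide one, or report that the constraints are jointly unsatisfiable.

k = False; q = True; u = False; v = False; d = False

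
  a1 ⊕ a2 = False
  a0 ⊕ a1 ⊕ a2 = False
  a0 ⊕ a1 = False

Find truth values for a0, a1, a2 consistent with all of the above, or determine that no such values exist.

a0=F; a1=F; a2=F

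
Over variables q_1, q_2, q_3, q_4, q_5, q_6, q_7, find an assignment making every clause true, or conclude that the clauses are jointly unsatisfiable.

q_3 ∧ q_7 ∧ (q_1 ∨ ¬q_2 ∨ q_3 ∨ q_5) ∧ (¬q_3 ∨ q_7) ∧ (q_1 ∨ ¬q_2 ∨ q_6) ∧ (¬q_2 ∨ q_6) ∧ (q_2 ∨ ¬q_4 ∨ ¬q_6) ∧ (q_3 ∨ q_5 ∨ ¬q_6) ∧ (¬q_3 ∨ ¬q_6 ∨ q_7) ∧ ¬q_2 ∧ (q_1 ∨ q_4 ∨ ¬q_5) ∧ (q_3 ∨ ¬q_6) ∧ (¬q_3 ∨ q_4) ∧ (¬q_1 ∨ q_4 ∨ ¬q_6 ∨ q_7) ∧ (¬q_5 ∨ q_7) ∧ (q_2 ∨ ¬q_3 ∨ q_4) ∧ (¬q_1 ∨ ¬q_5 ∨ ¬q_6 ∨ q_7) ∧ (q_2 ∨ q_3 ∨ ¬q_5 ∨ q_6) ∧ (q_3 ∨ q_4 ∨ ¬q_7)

q_1 = False; q_2 = False; q_3 = True; q_4 = True; q_5 = True; q_6 = False; q_7 = True

Unit clause (q_3) forces q_3 = True.
Unit clause (q_7) forces q_7 = True.
Unit clause (¬q_2) forces q_2 = False.
In (¬q_3 ∨ q_4) only q_4 is left, so q_4 = True.
In (q_2 ∨ ¬q_4 ∨ ¬q_6) only ¬q_6 is left, so q_6 = False.
Set q_1 = False.
Set q_5 = True.
All clauses satisfied.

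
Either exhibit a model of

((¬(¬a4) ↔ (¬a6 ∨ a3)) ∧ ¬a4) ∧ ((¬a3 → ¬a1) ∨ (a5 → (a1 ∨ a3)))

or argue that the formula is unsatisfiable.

a1 = True, a3 = False, a4 = False, a5 = True, a6 = True

  (¬(¬a4) ↔ (¬a6 ∨ a3)) ∧ ¬a4 = True
    ¬(¬a4) ↔ (¬a6 ∨ a3) = True
      ¬(¬a4) = False
        ¬a4 = True
      ¬a6 ∨ a3 = False
        ¬a6 = False
    ¬a4 = True
  (¬a3 → ¬a1) ∨ (a5 → (a1 ∨ a3)) = True
    ¬a3 → ¬a1 = False
      ¬a3 = True
      ¬a1 = False
    a5 → (a1 ∨ a3) = True
      a1 ∨ a3 = True
Both conjuncts True, so the formula holds.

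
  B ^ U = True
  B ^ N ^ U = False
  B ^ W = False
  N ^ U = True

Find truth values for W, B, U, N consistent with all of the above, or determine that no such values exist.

W = True, B = True, U = False, N = True

B ^ U = T ^ F = True ✓
B ^ N ^ U = T ^ T ^ F = False ✓
B ^ W = T ^ T = False ✓
N ^ U = T ^ F = True ✓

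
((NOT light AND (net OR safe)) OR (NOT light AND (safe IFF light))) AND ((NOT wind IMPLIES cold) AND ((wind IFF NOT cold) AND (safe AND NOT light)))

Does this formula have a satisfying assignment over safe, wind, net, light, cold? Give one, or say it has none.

safe: True, wind: False, net: True, light: False, cold: True

  (NOT light AND (net OR safe)) OR (NOT light AND (safe IFF light)) = True
    NOT light AND (net OR safe) = True
      NOT light = True
      net OR safe = True
    NOT light AND (safe IFF light) = False
      NOT light = True
      safe IFF light = False
  (NOT wind IMPLIES cold) AND ((wind IFF NOT cold) AND (safe AND NOT light)) = True
    NOT wind IMPLIES cold = True
      NOT wind = True
    (wind IFF NOT cold) AND (safe AND NOT light) = True
      wind IFF NOT cold = True
        NOT cold = False
      safe AND NOT light = True
        NOT light = True
Both conjuncts True, so the formula holds.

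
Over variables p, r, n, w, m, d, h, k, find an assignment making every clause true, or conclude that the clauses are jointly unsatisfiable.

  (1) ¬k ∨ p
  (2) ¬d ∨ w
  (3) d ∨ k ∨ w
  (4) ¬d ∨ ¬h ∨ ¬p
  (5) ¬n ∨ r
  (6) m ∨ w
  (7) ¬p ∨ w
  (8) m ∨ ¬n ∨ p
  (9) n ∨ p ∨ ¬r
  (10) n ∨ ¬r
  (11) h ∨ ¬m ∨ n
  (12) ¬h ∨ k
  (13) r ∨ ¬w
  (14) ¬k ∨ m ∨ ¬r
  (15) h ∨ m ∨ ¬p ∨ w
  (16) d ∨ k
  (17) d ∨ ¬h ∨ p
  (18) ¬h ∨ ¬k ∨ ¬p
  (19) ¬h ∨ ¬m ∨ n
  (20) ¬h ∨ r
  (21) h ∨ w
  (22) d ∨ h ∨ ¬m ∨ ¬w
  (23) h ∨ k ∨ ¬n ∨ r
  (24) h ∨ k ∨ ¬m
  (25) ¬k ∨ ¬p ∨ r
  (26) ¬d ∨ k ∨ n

p = True, r = True, n = True, w = True, m = True, d = True, h = False, k = True

Set p = True.
  then (¬p ∨ w) forces w = True.
  then (r ∨ ¬w) forces r = True.
  then (n ∨ ¬r) forces n = True.
Set m = True.
Try d = False:
  (d ∨ k) forces k = True.
  (¬h ∨ ¬k ∨ ¬p) forces h = False.
  clause (d ∨ h ∨ ¬m ∨ ¬w) is falsified — backtrack.
So d = True.
  then (¬d ∨ ¬h ∨ ¬p) forces h = False.
  then (h ∨ k ∨ ¬m) forces k = True.
All clauses satisfied.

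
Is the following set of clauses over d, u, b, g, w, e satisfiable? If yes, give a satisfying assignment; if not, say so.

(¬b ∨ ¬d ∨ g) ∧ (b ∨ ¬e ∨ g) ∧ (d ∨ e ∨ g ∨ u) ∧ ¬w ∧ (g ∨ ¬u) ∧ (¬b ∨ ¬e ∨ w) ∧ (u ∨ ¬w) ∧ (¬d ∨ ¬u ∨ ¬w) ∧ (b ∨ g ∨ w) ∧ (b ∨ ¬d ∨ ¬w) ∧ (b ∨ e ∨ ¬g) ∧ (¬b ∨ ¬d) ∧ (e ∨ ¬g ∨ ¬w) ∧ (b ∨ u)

d = True, u = True, b = False, g = True, w = False, e = True

Unit clause (¬w) forces w = False.
Set d = True.
  then (¬b ∨ ¬d) forces b = False.
  then (b ∨ u) forces u = True.
  then (g ∨ ¬u) forces g = True.
  then (b ∨ e ∨ ¬g) forces e = True.
All clauses satisfied.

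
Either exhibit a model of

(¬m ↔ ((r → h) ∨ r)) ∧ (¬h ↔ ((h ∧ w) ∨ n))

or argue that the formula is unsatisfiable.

h: False, r: True, n: True, m: False, w: False

  ¬m ↔ ((r → h) ∨ r) = True
    ¬m = True
    (r → h) ∨ r = True
      r → h = False
  ¬h ↔ ((h ∧ w) ∨ n) = True
    ¬h = True
    (h ∧ w) ∨ n = True
      h ∧ w = False
Both conjuncts True, so the formula holds.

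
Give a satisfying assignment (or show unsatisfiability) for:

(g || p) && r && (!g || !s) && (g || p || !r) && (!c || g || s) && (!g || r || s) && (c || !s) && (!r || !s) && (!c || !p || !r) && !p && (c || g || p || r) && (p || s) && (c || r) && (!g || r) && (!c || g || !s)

No satisfying assignment exists.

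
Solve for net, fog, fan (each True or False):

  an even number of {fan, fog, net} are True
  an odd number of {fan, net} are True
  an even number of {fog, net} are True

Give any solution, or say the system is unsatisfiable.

net = True, fog = True, fan = False

{fan, fog, net}: 2 true → even ✓
{fan, net}: 1 true → odd ✓
{fog, net}: 2 true → even ✓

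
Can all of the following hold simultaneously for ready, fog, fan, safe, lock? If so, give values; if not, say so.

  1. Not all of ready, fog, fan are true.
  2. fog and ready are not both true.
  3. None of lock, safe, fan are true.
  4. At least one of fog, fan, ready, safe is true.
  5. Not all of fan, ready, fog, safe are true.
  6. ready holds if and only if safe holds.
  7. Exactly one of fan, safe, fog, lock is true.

ready=F; fog=T; fan=F; safe=F; lock=F

  (1) {ready, fog, fan}: 1/3 true — not all ✓
  (2) fog=T, ready=F — not both ✓
  (3) {lock, safe, fan}: 0 true — none ✓
  (4) {fog, fan, ready, safe}: 1 true — at least one ✓
  (5) {fan, ready, fog, safe}: 1/4 true — not all ✓
  (6) ready=F, safe=F — same ✓
  (7) {fan, safe, fog, lock}: 1 true — exactly one ✓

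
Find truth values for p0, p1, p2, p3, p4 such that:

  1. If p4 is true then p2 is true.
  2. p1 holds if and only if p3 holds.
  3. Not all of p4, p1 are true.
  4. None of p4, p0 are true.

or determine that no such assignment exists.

p0 = False, p1 = True, p2 = True, p3 = True, p4 = False

  (1) p4=F ⇒ p2: vacuous ✓
  (2) p1=T, p3=T — same ✓
  (3) {p4, p1}: 1/2 true — not all ✓
  (4) {p4, p0}: 0 true — none ✓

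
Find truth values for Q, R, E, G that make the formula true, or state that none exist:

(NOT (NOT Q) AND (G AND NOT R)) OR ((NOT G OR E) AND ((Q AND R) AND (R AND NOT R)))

Q = True, R = False, E = False, G = True

  (NOT (NOT Q) AND (G AND NOT R)) OR ((NOT G OR E) AND ((Q AND R) AND (R AND NOT R))) = True
    NOT (NOT Q) AND (G AND NOT R) = True
      NOT (NOT Q) = True
        NOT Q = False
      G AND NOT R = True
        NOT R = True
    (NOT G OR E) AND ((Q AND R) AND (R AND NOT R)) = False
      NOT G OR E = False
        NOT G = False
      (Q AND R) AND (R AND NOT R) = False
        Q AND R = False
        R AND NOT R = False
          NOT R = True
The formula evaluates to True.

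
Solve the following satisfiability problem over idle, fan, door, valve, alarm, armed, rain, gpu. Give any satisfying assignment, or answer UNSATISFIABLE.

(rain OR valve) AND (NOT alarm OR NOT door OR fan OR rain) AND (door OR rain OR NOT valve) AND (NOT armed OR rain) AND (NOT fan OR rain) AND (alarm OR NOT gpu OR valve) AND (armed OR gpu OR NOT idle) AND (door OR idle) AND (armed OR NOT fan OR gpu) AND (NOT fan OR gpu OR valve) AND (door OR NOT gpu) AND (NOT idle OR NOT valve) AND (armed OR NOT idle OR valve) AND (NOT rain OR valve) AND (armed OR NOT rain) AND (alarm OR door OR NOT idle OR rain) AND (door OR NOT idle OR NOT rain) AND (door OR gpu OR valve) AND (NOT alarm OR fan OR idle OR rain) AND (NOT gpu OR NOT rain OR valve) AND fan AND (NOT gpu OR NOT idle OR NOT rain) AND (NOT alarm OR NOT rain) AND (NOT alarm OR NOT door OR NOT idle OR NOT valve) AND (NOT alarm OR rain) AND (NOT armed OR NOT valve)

No satisfying assignment exists.

Case fan = True:
  (NOT fan OR rain) forces rain = True.
  (NOT rain OR valve) forces valve = True.
  (NOT idle OR NOT valve) forces idle = False.
  (door OR idle) forces door = True.
  (armed OR NOT rain) forces armed = True.
  Clause (NOT armed OR NOT valve) is falsified — contradiction.
Case fan = False:
  Clause (fan) is falsified — contradiction.
Both cases fail, so the formula is unsatisfiable.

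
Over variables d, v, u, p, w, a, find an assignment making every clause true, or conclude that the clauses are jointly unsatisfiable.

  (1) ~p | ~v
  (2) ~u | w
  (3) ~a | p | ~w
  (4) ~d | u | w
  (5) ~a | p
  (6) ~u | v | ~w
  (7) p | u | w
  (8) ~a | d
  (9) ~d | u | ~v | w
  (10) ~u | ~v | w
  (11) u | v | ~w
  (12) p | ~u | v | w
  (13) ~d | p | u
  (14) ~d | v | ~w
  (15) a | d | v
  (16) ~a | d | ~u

d = False; v = True; u = True; p = False; w = True; a = False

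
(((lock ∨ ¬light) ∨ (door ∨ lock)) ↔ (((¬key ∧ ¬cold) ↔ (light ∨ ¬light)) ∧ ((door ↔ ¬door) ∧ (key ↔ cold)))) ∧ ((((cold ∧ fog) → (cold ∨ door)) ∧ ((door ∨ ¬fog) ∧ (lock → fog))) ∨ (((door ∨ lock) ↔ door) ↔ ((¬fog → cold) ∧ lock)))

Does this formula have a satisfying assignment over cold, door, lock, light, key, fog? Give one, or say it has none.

cold: True; door: False; lock: False; light: True; key: True; fog: False

  ((lock ∨ ¬light) ∨ (door ∨ lock)) ↔ (((¬key ∧ ¬cold) ↔ (light ∨ ¬light)) ∧ ((door ↔ ¬door) ∧ (key ↔ cold))) = True
    (lock ∨ ¬light) ∨ (door ∨ lock) = False
      lock ∨ ¬light = False
        ¬light = False
      door ∨ lock = False
    ((¬key ∧ ¬cold) ↔ (light ∨ ¬light)) ∧ ((door ↔ ¬door) ∧ (key ↔ cold)) = False
      (¬key ∧ ¬cold) ↔ (light ∨ ¬light) = False
        ¬key ∧ ¬cold = False
          ¬key = False
          ¬cold = False
        light ∨ ¬light = True
          ¬light = False
      (door ↔ ¬door) ∧ (key ↔ cold) = False
        door ↔ ¬door = False
          ¬door = True
        key ↔ cold = True
  (((cold ∧ fog) → (cold ∨ door)) ∧ ((door ∨ ¬fog) ∧ (lock → fog))) ∨ (((door ∨ lock) ↔ door) ↔ ((¬fog → cold) ∧ lock)) = True
    ((cold ∧ fog) → (cold ∨ door)) ∧ ((door ∨ ¬fog) ∧ (lock → fog)) = True
      (cold ∧ fog) → (cold ∨ door) = True
        cold ∧ fog = False
        cold ∨ door = True
      (door ∨ ¬fog) ∧ (lock → fog) = True
        door ∨ ¬fog = True
          ¬fog = True
        lock → fog = True
    ((door ∨ lock) ↔ door) ↔ ((¬fog → cold) ∧ lock) = False
      (door ∨ lock) ↔ door = True
        door ∨ lock = False
      (¬fog → cold) ∧ lock = False
        ¬fog → cold = True
          ¬fog = True
Both conjuncts True, so the formula holds.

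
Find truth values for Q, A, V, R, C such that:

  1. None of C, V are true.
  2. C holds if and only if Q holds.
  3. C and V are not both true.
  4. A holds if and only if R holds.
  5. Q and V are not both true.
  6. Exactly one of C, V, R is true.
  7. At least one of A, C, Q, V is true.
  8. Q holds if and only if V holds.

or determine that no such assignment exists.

Q=F, A=T, V=F, R=T, C=F

  (1) {C, V}: 0 true — none ✓
  (2) C=F, Q=F — same ✓
  (3) C=F, V=F — not both ✓
  (4) A=T, R=T — same ✓
  (5) Q=F, V=F — not both ✓
  (6) {C, V, R}: 1 true — exactly one ✓
  (7) {A, C, Q, V}: 1 true — at least one ✓
  (8) Q=F, V=F — same ✓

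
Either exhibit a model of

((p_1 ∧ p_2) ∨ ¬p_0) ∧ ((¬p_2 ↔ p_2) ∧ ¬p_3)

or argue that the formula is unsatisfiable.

The conjunct ¬p_2 ↔ p_2 is unsatisfiable on its own:
  p_2=F: evaluates to False.
  p_2=T: evaluates to False.
So the whole conjunction is unsatisfiable.

Unsatisfiable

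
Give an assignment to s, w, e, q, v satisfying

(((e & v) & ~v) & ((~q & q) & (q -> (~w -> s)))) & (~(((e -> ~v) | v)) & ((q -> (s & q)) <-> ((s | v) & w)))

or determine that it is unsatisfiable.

The conjunct ~(((e -> ~v) | v)) is unsatisfiable on its own:
  e=F, v=F: evaluates to False.
  e=F, v=T: evaluates to False.
  e=T, v=F: evaluates to False.
  e=T, v=T: evaluates to False.
So the whole conjunction is unsatisfiable.

No satisfying assignment exists.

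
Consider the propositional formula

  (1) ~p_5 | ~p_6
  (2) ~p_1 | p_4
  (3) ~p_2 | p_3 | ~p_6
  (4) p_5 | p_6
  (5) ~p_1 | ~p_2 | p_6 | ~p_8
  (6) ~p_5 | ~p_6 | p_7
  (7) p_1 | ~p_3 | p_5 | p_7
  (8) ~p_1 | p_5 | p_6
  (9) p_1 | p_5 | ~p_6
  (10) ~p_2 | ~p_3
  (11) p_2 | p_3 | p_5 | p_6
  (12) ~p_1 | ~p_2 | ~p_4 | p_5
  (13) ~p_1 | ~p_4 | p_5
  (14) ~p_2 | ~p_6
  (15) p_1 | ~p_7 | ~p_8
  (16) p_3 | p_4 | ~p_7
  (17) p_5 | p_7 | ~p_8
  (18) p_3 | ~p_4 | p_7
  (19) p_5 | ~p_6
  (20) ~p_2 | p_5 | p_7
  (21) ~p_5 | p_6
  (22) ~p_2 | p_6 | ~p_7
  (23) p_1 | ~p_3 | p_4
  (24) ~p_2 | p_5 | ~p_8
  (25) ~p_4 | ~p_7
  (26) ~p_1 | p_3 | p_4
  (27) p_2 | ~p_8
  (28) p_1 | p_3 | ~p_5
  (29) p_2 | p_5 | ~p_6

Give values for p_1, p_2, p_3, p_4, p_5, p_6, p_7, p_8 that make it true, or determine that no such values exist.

UNSATISFIABLE

Case p_5 = True:
  (~p_5 | ~p_6) forces p_6 = False.
  Clause (~p_5 | p_6) is falsified — contradiction.
Case p_5 = False:
  (p_5 | p_6) forces p_6 = True.
  Clause (p_5 | ~p_6) is falsified — contradiction.
Both cases fail, so the formula is unsatisfiable.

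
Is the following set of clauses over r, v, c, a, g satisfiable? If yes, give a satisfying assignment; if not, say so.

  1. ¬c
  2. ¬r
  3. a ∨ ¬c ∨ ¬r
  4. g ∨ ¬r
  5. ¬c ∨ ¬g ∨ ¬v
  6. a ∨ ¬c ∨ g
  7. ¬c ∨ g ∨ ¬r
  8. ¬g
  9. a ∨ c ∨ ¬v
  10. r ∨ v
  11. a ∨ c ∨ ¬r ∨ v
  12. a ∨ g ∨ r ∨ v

Unit clause (¬c) forces c = False.
Unit clause (¬r) forces r = False.
Unit clause (¬g) forces g = False.
In (r ∨ v) only v is left, so v = True.
In (a ∨ c ∨ ¬v) only a is left, so a = True.
All clauses satisfied.

r = False, v = True, c = False, a = True, g = False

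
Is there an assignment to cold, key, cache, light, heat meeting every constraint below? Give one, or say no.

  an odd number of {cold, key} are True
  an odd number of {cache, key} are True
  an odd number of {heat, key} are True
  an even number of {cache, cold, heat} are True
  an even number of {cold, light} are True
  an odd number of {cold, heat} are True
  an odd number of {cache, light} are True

No satisfying assignment exists.

Adding constraints 1, 3, 6 mod 2: every variable appears an even number of times on the left, so the left side is 0.
But the right sides sum to 1 (mod 2). 0 ≠ 1 — the system is inconsistent.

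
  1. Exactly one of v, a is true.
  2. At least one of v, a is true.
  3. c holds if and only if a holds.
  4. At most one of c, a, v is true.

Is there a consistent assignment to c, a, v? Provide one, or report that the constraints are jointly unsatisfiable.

c = False; a = False; v = True

  (1) {v, a}: 1 true — exactly one ✓
  (2) {v, a}: 1 true — at least one ✓
  (3) c=F, a=F — same ✓
  (4) {c, a, v}: 1 true — at most one ✓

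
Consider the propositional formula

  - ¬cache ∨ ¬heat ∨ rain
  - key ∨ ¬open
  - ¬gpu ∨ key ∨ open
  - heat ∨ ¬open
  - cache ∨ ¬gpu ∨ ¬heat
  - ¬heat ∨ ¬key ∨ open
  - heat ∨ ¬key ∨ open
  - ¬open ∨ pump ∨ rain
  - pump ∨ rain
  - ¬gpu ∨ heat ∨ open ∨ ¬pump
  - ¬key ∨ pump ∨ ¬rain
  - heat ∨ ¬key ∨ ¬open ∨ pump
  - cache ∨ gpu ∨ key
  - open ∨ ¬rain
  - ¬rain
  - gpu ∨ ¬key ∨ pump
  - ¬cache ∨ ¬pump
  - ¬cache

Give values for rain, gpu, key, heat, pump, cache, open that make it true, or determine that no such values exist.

rain: False, gpu: False, key: True, heat: True, pump: True, cache: False, open: True

Unit clause (¬rain) forces rain = False.
Unit clause (¬cache) forces cache = False.
In (pump ∨ rain) only pump is left, so pump = True.
Try gpu = True:
  (cache ∨ ¬gpu ∨ ¬heat) forces heat = False.
  (heat ∨ ¬open) forces open = False.
  clause (¬gpu ∨ heat ∨ open ∨ ¬pump) is falsified — backtrack.
So gpu = False.
  then (cache ∨ gpu ∨ key) forces key = True.
Set heat = True.
  then (¬heat ∨ ¬key ∨ open) forces open = True.
All clauses satisfied.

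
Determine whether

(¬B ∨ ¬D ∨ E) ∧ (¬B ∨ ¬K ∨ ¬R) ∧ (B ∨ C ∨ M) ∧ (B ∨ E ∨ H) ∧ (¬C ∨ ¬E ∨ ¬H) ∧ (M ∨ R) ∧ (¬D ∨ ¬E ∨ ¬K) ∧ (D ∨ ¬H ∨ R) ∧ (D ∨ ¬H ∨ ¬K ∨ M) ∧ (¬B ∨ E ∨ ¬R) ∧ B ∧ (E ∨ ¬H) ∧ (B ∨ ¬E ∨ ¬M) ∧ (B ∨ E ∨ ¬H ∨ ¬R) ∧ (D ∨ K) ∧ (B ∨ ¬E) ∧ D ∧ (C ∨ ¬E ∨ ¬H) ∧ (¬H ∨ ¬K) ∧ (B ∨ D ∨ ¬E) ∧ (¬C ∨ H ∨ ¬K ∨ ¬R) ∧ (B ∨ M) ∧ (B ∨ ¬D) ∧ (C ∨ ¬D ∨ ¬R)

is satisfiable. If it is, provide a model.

Unit clause (B) forces B = True.
Unit clause (D) forces D = True.
In (¬B ∨ ¬D ∨ E) only E is left, so E = True.
In (¬D ∨ ¬E ∨ ¬K) only ¬K is left, so K = False.
Set M = True.
Try H = True:
  (¬C ∨ ¬E ∨ ¬H) forces C = False.
  clause (C ∨ ¬E ∨ ¬H) is falsified — backtrack.
So H = False.
Set R = False.
Set C = False.
All clauses satisfied.

M: True, H: False, B: True, D: True, R: False, C: False, E: True, K: False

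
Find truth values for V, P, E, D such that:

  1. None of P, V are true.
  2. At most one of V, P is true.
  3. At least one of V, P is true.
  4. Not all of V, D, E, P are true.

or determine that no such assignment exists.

No satisfying assignment exists.

Case V = True:
  Constraint (1) is violated (V=T) — contradiction.
Case V = False:
  (1) forces P = False.
  Constraint (3) is violated (V=F, P=F) — contradiction.
Both cases fail — unsatisfiable.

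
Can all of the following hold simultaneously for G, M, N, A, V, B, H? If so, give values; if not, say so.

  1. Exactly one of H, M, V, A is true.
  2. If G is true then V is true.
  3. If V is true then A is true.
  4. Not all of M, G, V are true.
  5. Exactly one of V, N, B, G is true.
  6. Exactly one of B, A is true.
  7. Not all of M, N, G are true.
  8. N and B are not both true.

G=F, M=F, N=T, A=T, V=F, B=F, H=F

  (1) {H, M, V, A}: 1 true — exactly one ✓
  (2) G=F ⇒ V: vacuous ✓
  (3) V=F ⇒ A: vacuous ✓
  (4) {M, G, V}: 0/3 true — not all ✓
  (5) {V, N, B, G}: 1 true — exactly one ✓
  (6) {B, A}: 1 true — exactly one ✓
  (7) {M, N, G}: 1/3 true — not all ✓
  (8) N=T, B=F — not both ✓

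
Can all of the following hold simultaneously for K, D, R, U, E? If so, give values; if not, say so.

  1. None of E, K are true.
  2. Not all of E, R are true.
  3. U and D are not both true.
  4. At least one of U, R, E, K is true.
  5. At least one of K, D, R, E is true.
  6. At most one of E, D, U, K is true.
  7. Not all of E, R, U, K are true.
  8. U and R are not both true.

K = False; D = True; R = True; U = False; E = False

  (1) {E, K}: 0 true — none ✓
  (2) {E, R}: 1/2 true — not all ✓
  (3) U=F, D=T — not both ✓
  (4) {U, R, E, K}: 1 true — at least one ✓
  (5) {K, D, R, E}: 2 true — at least one ✓
  (6) {E, D, U, K}: 1 true — at most one ✓
  (7) {E, R, U, K}: 1/4 true — not all ✓
  (8) U=F, R=T — not both ✓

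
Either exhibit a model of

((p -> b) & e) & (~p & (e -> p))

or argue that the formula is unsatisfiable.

No satisfying assignment exists.

Case p = True: the conjunct ~p is False.
Case p = False: the formula simplifies to e & ~e.
  e = True: the conjunct ~e is False.
  e = False: the conjunct e is False.
Both cases fail — unsatisfiable.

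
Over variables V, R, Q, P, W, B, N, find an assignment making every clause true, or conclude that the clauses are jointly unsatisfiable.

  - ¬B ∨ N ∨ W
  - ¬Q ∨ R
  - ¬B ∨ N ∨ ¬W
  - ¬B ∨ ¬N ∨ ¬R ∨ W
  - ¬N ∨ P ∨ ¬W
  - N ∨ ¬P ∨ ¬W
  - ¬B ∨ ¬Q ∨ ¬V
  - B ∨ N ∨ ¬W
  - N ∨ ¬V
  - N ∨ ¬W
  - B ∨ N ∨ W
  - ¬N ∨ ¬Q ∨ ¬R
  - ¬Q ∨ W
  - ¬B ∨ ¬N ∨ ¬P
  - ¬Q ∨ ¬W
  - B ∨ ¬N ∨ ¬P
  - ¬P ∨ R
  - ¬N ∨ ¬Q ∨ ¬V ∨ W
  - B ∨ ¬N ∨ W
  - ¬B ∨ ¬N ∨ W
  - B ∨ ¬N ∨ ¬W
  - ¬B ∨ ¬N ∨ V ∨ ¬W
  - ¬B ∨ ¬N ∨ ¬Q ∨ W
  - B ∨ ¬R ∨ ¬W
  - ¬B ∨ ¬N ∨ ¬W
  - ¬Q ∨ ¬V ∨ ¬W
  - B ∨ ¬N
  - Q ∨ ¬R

Case N = True:
  (B ∨ ¬N) forces B = True.
  (¬B ∨ ¬N ∨ ¬P) forces P = False.
  (¬N ∨ P ∨ ¬W) forces W = False.
  Clause (¬B ∨ ¬N ∨ W) is falsified — contradiction.
Case N = False:
  (N ∨ ¬V) forces V = False.
  (N ∨ ¬W) forces W = False.
  (¬B ∨ N ∨ W) forces B = False.
  Clause (B ∨ N ∨ W) is falsified — contradiction.
Both cases fail, so the formula is unsatisfiable.

Unsatisfiable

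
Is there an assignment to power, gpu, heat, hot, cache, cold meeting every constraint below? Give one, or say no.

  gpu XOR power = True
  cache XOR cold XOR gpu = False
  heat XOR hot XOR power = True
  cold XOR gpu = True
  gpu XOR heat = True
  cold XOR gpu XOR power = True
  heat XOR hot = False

Adding constraints 3, 4, 6, 7 mod 2: every variable appears an even number of times on the left, so the left side is 0.
But the right sides sum to 1 (mod 2). 0 ≠ 1 — the system is inconsistent.

UNSATISFIABLE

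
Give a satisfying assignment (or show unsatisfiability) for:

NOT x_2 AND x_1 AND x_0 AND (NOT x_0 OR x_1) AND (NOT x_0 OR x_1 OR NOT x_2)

Unit clause (NOT x_2) forces x_2 = False.
Unit clause (x_1) forces x_1 = True.
Unit clause (x_0) forces x_0 = True.
All clauses satisfied.

x_0=T, x_1=T, x_2=F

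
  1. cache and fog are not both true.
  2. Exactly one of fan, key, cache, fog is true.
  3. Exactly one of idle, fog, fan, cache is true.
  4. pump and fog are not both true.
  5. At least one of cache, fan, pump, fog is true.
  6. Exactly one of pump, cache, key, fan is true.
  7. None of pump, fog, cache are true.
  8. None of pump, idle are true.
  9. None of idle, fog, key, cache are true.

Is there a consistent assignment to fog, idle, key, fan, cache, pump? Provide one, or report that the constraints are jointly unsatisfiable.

fog = False, idle = False, key = False, fan = True, cache = False, pump = False

  (1) cache=F, fog=F — not both ✓
  (2) {fan, key, cache, fog}: 1 true — exactly one ✓
  (3) {idle, fog, fan, cache}: 1 true — exactly one ✓
  (4) pump=F, fog=F — not both ✓
  (5) {cache, fan, pump, fog}: 1 true — at least one ✓
  (6) {pump, cache, key, fan}: 1 true — exactly one ✓
  (7) {pump, fog, cache}: 0 true — none ✓
  (8) {pump, idle}: 0 true — none ✓
  (9) {idle, fog, key, cache}: 0 true — none ✓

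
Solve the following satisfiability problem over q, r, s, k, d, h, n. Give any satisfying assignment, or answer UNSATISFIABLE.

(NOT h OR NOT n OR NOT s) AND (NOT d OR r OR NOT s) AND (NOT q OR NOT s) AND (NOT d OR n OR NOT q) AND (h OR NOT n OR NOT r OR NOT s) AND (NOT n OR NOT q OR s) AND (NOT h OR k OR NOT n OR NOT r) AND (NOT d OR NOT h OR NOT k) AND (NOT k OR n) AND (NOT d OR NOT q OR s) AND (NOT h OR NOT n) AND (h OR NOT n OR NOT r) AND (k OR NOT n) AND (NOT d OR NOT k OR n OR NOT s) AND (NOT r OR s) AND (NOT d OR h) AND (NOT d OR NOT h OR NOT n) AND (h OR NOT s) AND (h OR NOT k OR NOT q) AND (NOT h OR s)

Set q = False.
Set r = False.
Set s = False.
  then (NOT h OR s) forces h = False.
  then (NOT d OR h) forces d = False.
Set k = False.
  then (k OR NOT n) forces n = False.
All clauses satisfied.

q: False; r: False; s: False; k: False; d: False; h: False; n: False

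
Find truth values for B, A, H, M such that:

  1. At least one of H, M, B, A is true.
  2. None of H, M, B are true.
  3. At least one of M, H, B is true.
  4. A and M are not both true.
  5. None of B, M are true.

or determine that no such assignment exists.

The formula is unsatisfiable.

Case B = True:
  Constraint (2) is violated (B=T) — contradiction.
Case B = False:
  (2) forces H = False.
  (2) forces M = False.
  Constraint (3) is violated (M=F, H=F, B=F) — contradiction.
Both cases fail — unsatisfiable.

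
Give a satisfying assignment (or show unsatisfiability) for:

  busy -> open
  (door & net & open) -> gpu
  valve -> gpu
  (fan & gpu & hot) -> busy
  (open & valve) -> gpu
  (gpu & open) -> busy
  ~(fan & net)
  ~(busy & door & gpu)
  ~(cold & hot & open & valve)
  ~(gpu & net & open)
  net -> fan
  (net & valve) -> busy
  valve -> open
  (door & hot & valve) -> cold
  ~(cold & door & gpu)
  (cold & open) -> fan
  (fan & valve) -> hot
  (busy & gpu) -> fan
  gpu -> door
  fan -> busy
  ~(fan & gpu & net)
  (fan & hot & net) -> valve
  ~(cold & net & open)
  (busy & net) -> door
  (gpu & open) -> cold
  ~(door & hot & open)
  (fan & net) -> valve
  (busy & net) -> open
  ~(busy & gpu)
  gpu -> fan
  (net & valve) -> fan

Set cold = False.
Try net = True:
  (~fan | ~net) forces fan = False.
  clause (fan | ~net) is falsified — backtrack.
So net = False.
Set gpu = False.
  then (gpu | ~valve) forces valve = False.
Set busy = True.
  then (~busy | open) forces open = True.
Set fan = False.
Set hot = False.
Set door = False.
All clauses satisfied.

cold: False; net: False; gpu: False; busy: True; valve: False; open: True; fan: False; hot: False; door: False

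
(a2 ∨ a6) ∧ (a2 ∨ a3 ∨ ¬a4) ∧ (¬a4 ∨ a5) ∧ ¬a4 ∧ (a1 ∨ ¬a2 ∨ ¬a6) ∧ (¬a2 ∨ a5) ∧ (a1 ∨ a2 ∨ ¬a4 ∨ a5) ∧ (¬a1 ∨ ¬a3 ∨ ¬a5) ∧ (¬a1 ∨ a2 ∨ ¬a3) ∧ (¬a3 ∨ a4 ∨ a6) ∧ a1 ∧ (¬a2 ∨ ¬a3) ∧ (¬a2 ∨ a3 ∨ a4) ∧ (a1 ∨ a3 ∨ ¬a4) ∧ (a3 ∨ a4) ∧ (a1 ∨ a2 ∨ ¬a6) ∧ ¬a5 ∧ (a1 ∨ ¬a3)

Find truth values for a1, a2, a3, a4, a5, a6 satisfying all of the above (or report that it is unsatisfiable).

Unsatisfiable

Case a1 = True:
  (¬a4) forces a4 = False.
  (a3 ∨ a4) forces a3 = True.
  (¬a1 ∨ ¬a3 ∨ ¬a5) forces a5 = False.
  (¬a2 ∨ a5) forces a2 = False.
  Clause (¬a1 ∨ a2 ∨ ¬a3) is falsified — contradiction.
Case a1 = False:
  Clause (a1) is falsified — contradiction.
Both cases fail, so the formula is unsatisfiable.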